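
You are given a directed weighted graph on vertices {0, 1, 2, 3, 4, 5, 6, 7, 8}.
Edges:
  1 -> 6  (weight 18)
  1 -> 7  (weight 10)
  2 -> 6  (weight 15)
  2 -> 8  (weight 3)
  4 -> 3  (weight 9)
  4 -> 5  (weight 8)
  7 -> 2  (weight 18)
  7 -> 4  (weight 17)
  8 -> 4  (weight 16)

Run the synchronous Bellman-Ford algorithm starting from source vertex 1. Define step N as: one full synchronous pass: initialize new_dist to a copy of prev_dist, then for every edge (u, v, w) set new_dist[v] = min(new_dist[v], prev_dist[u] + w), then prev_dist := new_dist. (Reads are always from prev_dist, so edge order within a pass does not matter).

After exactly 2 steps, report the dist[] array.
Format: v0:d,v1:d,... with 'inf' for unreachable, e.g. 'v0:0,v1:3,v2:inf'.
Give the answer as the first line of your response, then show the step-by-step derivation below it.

v0:inf,v1:0,v2:28,v3:inf,v4:27,v5:inf,v6:18,v7:10,v8:inf

step 1: dist = v0:inf,v1:0,v2:inf,v3:inf,v4:inf,v5:inf,v6:18,v7:10,v8:inf
step 2: dist = v0:inf,v1:0,v2:28,v3:inf,v4:27,v5:inf,v6:18,v7:10,v8:inf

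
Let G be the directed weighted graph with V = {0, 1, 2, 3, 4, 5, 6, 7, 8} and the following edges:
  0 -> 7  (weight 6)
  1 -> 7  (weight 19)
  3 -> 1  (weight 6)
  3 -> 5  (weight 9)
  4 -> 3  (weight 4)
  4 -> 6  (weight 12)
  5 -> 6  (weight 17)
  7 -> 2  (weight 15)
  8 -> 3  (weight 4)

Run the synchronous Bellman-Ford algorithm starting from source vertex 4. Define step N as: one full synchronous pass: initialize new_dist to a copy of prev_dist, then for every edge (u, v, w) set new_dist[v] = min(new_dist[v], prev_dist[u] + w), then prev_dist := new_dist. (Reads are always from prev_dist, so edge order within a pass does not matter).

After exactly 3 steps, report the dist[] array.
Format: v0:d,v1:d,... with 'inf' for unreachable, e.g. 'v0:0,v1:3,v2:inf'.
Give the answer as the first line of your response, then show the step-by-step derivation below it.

v0:inf,v1:10,v2:inf,v3:4,v4:0,v5:13,v6:12,v7:29,v8:inf

step 1: dist = v0:inf,v1:inf,v2:inf,v3:4,v4:0,v5:inf,v6:12,v7:inf,v8:inf
step 2: dist = v0:inf,v1:10,v2:inf,v3:4,v4:0,v5:13,v6:12,v7:inf,v8:inf
step 3: dist = v0:inf,v1:10,v2:inf,v3:4,v4:0,v5:13,v6:12,v7:29,v8:inf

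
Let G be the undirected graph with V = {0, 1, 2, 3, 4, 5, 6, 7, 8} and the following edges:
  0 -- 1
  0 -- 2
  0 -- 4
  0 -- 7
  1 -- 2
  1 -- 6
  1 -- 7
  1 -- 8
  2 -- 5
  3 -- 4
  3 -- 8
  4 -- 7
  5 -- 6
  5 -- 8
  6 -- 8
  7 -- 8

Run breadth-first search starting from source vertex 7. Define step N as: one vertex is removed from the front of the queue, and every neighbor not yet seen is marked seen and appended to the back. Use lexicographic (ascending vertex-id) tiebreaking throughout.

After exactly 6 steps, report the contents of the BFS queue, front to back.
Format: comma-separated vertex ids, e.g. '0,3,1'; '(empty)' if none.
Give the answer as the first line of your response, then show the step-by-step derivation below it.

6,3,5

step 1: dequeue 7; queue=[0,1,4,8]; order=7
step 2: dequeue 0; queue=[1,4,8,2]; order=7,0
step 3: dequeue 1; queue=[4,8,2,6]; order=7,0,1
step 4: dequeue 4; queue=[8,2,6,3]; order=7,0,1,4
step 5: dequeue 8; queue=[2,6,3,5]; order=7,0,1,4,8
step 6: dequeue 2; queue=[6,3,5]; order=7,0,1,4,8,2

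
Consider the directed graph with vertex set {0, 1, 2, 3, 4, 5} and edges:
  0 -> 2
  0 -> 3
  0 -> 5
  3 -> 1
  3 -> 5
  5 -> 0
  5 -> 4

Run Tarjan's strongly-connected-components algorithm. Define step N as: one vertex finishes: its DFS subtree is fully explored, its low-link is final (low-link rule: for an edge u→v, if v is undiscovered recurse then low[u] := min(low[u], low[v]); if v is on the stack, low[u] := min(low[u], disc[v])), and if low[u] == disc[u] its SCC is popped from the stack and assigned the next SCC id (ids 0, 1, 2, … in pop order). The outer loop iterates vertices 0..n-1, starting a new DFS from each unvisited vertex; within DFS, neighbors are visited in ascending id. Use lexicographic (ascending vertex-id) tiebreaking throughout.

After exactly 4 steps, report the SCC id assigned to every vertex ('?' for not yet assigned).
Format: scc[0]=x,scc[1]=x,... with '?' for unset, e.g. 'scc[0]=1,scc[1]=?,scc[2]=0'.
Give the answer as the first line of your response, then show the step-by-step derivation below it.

scc[0]=?,scc[1]=1,scc[2]=0,scc[3]=?,scc[4]=2,scc[5]=?

step 1: low=(low[0]=0,low[1]=?,low[2]=1,low[3]=?,low[4]=?,low[5]=?); scc=(scc[0]=?,scc[1]=?,scc[2]=0,scc[3]=?,scc[4]=?,scc[5]=?)
step 2: low=(low[0]=0,low[1]=3,low[2]=1,low[3]=2,low[4]=?,low[5]=?); scc=(scc[0]=?,scc[1]=1,scc[2]=0,scc[3]=?,scc[4]=?,scc[5]=?)
step 3: low=(low[0]=0,low[1]=3,low[2]=1,low[3]=2,low[4]=5,low[5]=0); scc=(scc[0]=?,scc[1]=1,scc[2]=0,scc[3]=?,scc[4]=2,scc[5]=?)
step 4: low=(low[0]=0,low[1]=3,low[2]=1,low[3]=2,low[4]=5,low[5]=0); scc=(scc[0]=?,scc[1]=1,scc[2]=0,scc[3]=?,scc[4]=2,scc[5]=?)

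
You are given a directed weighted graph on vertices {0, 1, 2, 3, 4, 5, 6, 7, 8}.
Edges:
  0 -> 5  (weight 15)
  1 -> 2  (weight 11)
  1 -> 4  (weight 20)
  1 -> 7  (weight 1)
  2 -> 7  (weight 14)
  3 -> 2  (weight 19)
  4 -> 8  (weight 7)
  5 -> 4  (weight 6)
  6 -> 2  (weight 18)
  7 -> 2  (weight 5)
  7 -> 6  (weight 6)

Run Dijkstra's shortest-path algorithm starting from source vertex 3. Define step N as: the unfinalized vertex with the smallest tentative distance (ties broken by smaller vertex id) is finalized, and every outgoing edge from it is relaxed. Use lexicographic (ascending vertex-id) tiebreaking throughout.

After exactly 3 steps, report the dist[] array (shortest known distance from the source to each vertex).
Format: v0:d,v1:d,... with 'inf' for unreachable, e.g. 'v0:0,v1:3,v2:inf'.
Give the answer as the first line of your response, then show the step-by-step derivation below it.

v0:inf,v1:inf,v2:19,v3:0,v4:inf,v5:inf,v6:39,v7:33,v8:inf

step 1: dist = v0:inf,v1:inf,v2:19,v3:0,v4:inf,v5:inf,v6:inf,v7:inf,v8:inf
step 2: dist = v0:inf,v1:inf,v2:19,v3:0,v4:inf,v5:inf,v6:inf,v7:33,v8:inf
step 3: dist = v0:inf,v1:inf,v2:19,v3:0,v4:inf,v5:inf,v6:39,v7:33,v8:inf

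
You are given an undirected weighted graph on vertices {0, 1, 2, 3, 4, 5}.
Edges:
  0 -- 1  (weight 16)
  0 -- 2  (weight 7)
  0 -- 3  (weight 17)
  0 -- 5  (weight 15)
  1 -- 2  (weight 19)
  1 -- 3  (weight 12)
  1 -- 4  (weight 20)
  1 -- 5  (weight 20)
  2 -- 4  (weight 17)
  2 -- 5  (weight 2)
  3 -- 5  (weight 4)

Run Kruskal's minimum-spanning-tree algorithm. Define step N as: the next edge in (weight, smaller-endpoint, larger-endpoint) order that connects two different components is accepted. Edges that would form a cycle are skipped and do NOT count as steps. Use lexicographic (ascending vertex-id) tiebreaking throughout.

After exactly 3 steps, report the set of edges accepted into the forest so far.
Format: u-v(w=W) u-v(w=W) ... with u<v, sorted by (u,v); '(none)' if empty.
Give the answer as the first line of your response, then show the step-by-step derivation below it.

0-2(w=7) 2-5(w=2) 3-5(w=4)

step 1: add edge 2-5 (w=2); MST = {2-5(w=2)}
step 2: add edge 3-5 (w=4); MST = {2-5(w=2) 3-5(w=4)}
step 3: add edge 0-2 (w=7); MST = {0-2(w=7) 2-5(w=2) 3-5(w=4)}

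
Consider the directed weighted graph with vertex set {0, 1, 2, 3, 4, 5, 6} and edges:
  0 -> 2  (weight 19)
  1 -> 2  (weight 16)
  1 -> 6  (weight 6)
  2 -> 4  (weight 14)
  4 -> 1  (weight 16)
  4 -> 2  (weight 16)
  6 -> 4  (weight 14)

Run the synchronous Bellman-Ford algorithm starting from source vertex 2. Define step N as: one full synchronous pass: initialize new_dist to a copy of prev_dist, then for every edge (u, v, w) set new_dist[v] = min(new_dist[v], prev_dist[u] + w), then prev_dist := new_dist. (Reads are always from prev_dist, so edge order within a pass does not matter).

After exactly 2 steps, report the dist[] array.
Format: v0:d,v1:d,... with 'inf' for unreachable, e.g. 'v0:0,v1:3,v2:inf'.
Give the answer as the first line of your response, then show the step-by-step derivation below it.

v0:inf,v1:30,v2:0,v3:inf,v4:14,v5:inf,v6:inf

step 1: dist = v0:inf,v1:inf,v2:0,v3:inf,v4:14,v5:inf,v6:inf
step 2: dist = v0:inf,v1:30,v2:0,v3:inf,v4:14,v5:inf,v6:inf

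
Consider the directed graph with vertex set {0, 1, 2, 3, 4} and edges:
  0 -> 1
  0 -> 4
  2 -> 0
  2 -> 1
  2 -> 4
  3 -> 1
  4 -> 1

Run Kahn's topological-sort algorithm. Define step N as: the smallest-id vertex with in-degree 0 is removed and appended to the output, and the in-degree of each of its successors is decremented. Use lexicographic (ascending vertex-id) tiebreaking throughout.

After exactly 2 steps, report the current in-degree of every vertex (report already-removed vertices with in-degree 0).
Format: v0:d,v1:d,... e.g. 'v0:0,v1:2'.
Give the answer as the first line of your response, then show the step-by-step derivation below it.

v0:0,v1:2,v2:0,v3:0,v4:0

step 1: output 2; order=[2]; indeg=(0,3,0,0,1)
step 2: output 0; order=[2,0]; indeg=(0,2,0,0,0)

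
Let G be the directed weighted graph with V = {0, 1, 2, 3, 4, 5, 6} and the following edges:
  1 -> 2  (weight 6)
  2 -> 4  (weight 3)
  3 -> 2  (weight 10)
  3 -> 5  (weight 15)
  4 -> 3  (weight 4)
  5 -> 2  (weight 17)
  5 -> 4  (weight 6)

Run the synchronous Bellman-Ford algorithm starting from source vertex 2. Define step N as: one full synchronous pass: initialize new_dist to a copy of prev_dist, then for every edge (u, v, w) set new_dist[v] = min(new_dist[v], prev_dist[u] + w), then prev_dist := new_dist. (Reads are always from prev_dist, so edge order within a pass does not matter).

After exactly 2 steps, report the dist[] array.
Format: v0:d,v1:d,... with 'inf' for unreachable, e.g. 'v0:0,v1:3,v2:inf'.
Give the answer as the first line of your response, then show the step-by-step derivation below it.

v0:inf,v1:inf,v2:0,v3:7,v4:3,v5:inf,v6:inf

step 1: dist = v0:inf,v1:inf,v2:0,v3:inf,v4:3,v5:inf,v6:inf
step 2: dist = v0:inf,v1:inf,v2:0,v3:7,v4:3,v5:inf,v6:inf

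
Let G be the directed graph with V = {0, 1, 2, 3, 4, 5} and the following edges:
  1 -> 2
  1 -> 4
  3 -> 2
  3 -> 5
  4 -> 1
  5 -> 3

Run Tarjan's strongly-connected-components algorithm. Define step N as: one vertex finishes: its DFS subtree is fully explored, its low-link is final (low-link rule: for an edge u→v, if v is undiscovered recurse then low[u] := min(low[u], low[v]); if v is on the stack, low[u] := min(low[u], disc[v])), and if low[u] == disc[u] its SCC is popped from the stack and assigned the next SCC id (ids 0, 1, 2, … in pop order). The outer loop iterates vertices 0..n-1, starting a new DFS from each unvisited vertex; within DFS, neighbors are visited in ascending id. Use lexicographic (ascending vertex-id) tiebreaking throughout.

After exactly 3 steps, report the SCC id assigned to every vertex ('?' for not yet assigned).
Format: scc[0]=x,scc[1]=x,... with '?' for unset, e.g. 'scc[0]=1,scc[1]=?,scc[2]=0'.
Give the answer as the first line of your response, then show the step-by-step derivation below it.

scc[0]=0,scc[1]=?,scc[2]=1,scc[3]=?,scc[4]=?,scc[5]=?

step 1: low=(low[0]=0,low[1]=?,low[2]=?,low[3]=?,low[4]=?,low[5]=?); scc=(scc[0]=0,scc[1]=?,scc[2]=?,scc[3]=?,scc[4]=?,scc[5]=?)
step 2: low=(low[0]=0,low[1]=1,low[2]=2,low[3]=?,low[4]=?,low[5]=?); scc=(scc[0]=0,scc[1]=?,scc[2]=1,scc[3]=?,scc[4]=?,scc[5]=?)
step 3: low=(low[0]=0,low[1]=1,low[2]=2,low[3]=?,low[4]=1,low[5]=?); scc=(scc[0]=0,scc[1]=?,scc[2]=1,scc[3]=?,scc[4]=?,scc[5]=?)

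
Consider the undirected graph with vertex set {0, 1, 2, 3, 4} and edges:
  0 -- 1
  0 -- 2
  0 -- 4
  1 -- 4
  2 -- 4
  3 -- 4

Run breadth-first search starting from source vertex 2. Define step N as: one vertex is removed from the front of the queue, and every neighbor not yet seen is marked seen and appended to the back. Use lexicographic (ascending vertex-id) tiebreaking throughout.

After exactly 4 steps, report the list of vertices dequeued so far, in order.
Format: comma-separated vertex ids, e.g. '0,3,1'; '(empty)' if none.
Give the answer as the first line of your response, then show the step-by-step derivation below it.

2,0,4,1

step 1: dequeue 2; queue=[0,4]; order=2
step 2: dequeue 0; queue=[4,1]; order=2,0
step 3: dequeue 4; queue=[1,3]; order=2,0,4
step 4: dequeue 1; queue=[3]; order=2,0,4,1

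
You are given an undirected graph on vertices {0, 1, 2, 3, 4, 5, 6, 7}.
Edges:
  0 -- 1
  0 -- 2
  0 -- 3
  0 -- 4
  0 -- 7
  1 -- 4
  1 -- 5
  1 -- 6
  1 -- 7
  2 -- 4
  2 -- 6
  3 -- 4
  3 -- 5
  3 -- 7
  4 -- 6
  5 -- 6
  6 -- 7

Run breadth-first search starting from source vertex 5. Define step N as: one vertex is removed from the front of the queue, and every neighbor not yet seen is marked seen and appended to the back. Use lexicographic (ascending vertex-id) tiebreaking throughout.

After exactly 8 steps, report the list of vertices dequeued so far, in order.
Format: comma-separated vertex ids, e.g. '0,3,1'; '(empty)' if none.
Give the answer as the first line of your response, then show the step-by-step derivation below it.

5,1,3,6,0,4,7,2

step 1: dequeue 5; queue=[1,3,6]; order=5
step 2: dequeue 1; queue=[3,6,0,4,7]; order=5,1
step 3: dequeue 3; queue=[6,0,4,7]; order=5,1,3
step 4: dequeue 6; queue=[0,4,7,2]; order=5,1,3,6
step 5: dequeue 0; queue=[4,7,2]; order=5,1,3,6,0
step 6: dequeue 4; queue=[7,2]; order=5,1,3,6,0,4
step 7: dequeue 7; queue=[2]; order=5,1,3,6,0,4,7
step 8: dequeue 2; queue=[(empty)]; order=5,1,3,6,0,4,7,2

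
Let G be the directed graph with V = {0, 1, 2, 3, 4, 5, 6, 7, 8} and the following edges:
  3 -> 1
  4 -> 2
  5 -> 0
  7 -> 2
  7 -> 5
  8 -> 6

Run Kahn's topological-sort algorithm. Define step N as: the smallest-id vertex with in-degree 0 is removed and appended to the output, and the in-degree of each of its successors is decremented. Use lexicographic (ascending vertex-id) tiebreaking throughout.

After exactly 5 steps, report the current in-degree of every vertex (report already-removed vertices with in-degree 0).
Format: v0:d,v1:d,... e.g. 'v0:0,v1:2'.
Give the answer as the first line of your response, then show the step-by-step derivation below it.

v0:1,v1:0,v2:0,v3:0,v4:0,v5:0,v6:1,v7:0,v8:0

step 1: output 3; order=[3]; indeg=(1,0,2,0,0,1,1,0,0)
step 2: output 1; order=[3,1]; indeg=(1,0,2,0,0,1,1,0,0)
step 3: output 4; order=[3,1,4]; indeg=(1,0,1,0,0,1,1,0,0)
step 4: output 7; order=[3,1,4,7]; indeg=(1,0,0,0,0,0,1,0,0)
step 5: output 2; order=[3,1,4,7,2]; indeg=(1,0,0,0,0,0,1,0,0)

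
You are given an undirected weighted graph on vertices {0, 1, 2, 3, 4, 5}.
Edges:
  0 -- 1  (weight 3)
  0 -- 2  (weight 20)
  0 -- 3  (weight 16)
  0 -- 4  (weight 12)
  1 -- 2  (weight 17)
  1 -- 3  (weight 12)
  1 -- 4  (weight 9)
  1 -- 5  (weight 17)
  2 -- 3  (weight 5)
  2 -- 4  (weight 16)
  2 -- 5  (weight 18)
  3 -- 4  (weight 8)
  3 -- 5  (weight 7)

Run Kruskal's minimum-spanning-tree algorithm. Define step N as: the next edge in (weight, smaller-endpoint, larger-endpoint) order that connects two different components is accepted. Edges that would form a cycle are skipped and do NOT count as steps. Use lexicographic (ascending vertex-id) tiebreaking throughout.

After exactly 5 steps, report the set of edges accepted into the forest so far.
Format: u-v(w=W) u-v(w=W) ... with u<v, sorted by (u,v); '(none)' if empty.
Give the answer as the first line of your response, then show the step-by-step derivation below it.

0-1(w=3) 1-4(w=9) 2-3(w=5) 3-4(w=8) 3-5(w=7)

step 1: add edge 0-1 (w=3); MST = {0-1(w=3)}
step 2: add edge 2-3 (w=5); MST = {0-1(w=3) 2-3(w=5)}
step 3: add edge 3-5 (w=7); MST = {0-1(w=3) 2-3(w=5) 3-5(w=7)}
step 4: add edge 3-4 (w=8); MST = {0-1(w=3) 2-3(w=5) 3-4(w=8) 3-5(w=7)}
step 5: add edge 1-4 (w=9); MST = {0-1(w=3) 1-4(w=9) 2-3(w=5) 3-4(w=8) 3-5(w=7)}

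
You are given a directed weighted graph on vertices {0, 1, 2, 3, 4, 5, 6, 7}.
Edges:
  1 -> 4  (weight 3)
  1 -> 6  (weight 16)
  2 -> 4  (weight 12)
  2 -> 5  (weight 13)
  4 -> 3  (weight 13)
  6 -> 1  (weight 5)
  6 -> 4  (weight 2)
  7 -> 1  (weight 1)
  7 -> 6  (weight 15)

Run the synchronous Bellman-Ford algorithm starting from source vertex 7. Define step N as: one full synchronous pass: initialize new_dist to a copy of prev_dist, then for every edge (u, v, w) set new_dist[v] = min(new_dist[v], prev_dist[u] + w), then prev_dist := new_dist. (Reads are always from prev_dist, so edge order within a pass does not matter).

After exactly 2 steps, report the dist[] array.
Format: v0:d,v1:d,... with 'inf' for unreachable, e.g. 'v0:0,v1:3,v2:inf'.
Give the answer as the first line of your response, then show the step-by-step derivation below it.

v0:inf,v1:1,v2:inf,v3:inf,v4:4,v5:inf,v6:15,v7:0

step 1: dist = v0:inf,v1:1,v2:inf,v3:inf,v4:inf,v5:inf,v6:15,v7:0
step 2: dist = v0:inf,v1:1,v2:inf,v3:inf,v4:4,v5:inf,v6:15,v7:0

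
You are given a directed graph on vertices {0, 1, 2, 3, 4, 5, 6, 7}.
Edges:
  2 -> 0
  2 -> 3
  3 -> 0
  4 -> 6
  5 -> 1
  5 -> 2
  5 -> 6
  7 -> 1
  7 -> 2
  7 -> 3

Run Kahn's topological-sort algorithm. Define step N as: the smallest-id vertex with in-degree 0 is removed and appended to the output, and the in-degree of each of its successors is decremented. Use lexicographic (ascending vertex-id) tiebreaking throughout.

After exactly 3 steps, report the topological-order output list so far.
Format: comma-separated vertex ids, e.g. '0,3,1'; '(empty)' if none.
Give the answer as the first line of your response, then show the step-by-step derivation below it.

4,5,6

step 1: output 4; order=[4]; indeg=(2,2,2,2,0,0,1,0)
step 2: output 5; order=[4,5]; indeg=(2,1,1,2,0,0,0,0)
step 3: output 6; order=[4,5,6]; indeg=(2,1,1,2,0,0,0,0)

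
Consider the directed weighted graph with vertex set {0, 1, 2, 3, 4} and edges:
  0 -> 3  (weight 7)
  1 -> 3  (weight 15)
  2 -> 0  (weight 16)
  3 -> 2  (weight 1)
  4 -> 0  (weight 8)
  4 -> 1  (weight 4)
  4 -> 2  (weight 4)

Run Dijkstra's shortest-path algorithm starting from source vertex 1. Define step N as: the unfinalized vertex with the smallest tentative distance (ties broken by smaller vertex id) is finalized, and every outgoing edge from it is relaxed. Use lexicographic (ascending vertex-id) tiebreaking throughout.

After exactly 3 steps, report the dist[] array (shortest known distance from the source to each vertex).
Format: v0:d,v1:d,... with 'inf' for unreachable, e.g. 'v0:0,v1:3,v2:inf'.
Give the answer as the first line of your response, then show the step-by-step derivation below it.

v0:32,v1:0,v2:16,v3:15,v4:inf

step 1: dist = v0:inf,v1:0,v2:inf,v3:15,v4:inf
step 2: dist = v0:inf,v1:0,v2:16,v3:15,v4:inf
step 3: dist = v0:32,v1:0,v2:16,v3:15,v4:inf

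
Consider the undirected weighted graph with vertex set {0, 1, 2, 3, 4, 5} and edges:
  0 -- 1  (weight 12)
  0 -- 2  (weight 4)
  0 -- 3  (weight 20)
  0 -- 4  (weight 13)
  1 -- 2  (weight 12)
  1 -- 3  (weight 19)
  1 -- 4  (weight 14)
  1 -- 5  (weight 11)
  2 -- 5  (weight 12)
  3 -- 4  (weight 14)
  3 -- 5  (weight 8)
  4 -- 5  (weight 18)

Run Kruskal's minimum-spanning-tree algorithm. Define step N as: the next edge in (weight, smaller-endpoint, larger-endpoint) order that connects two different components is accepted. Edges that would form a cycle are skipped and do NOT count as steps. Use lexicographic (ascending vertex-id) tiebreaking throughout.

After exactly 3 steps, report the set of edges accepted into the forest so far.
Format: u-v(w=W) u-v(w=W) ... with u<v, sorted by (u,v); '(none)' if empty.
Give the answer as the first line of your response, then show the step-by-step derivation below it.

0-2(w=4) 1-5(w=11) 3-5(w=8)

step 1: add edge 0-2 (w=4); MST = {0-2(w=4)}
step 2: add edge 3-5 (w=8); MST = {0-2(w=4) 3-5(w=8)}
step 3: add edge 1-5 (w=11); MST = {0-2(w=4) 1-5(w=11) 3-5(w=8)}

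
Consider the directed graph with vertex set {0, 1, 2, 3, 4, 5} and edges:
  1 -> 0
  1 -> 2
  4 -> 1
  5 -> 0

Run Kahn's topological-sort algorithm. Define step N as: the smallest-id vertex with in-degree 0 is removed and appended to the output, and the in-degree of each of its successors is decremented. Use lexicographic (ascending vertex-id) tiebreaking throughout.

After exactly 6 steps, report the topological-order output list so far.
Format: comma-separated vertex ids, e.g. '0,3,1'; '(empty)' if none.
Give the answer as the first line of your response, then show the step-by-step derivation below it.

3,4,1,2,5,0

step 1: output 3; order=[3]; indeg=(2,1,1,0,0,0)
step 2: output 4; order=[3,4]; indeg=(2,0,1,0,0,0)
step 3: output 1; order=[3,4,1]; indeg=(1,0,0,0,0,0)
step 4: output 2; order=[3,4,1,2]; indeg=(1,0,0,0,0,0)
step 5: output 5; order=[3,4,1,2,5]; indeg=(0,0,0,0,0,0)
step 6: output 0; order=[3,4,1,2,5,0]; indeg=(0,0,0,0,0,0)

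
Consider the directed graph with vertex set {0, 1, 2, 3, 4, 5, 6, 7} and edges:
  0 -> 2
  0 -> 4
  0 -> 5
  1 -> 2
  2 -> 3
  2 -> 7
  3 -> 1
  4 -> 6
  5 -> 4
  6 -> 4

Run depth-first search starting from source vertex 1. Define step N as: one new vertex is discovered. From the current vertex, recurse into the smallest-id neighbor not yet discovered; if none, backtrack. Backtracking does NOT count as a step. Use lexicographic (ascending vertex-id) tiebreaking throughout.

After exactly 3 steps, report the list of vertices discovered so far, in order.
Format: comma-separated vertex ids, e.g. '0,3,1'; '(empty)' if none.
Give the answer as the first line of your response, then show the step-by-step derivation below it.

1,2,3

step 1: discover 1; path=1; order=1
step 2: discover 2; path=1>2; order=1,2
step 3: discover 3; path=1>2>3; order=1,2,3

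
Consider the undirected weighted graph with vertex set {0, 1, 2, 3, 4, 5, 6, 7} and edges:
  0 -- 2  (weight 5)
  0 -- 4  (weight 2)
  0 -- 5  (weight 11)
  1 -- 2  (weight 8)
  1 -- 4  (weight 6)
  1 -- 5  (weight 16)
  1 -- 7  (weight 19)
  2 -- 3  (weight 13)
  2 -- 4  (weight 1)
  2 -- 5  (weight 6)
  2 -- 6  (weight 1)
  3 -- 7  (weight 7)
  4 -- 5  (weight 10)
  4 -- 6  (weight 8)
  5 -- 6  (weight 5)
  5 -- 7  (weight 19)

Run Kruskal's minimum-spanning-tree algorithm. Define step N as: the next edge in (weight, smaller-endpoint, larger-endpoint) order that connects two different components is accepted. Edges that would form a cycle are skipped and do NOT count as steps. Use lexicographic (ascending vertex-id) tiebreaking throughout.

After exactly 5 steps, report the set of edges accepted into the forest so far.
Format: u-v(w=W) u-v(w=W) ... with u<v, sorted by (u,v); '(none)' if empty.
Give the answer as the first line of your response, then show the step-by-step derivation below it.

0-4(w=2) 1-4(w=6) 2-4(w=1) 2-6(w=1) 5-6(w=5)

step 1: add edge 2-4 (w=1); MST = {2-4(w=1)}
step 2: add edge 2-6 (w=1); MST = {2-4(w=1) 2-6(w=1)}
step 3: add edge 0-4 (w=2); MST = {0-4(w=2) 2-4(w=1) 2-6(w=1)}
step 4: add edge 5-6 (w=5); MST = {0-4(w=2) 2-4(w=1) 2-6(w=1) 5-6(w=5)}
step 5: add edge 1-4 (w=6); MST = {0-4(w=2) 1-4(w=6) 2-4(w=1) 2-6(w=1) 5-6(w=5)}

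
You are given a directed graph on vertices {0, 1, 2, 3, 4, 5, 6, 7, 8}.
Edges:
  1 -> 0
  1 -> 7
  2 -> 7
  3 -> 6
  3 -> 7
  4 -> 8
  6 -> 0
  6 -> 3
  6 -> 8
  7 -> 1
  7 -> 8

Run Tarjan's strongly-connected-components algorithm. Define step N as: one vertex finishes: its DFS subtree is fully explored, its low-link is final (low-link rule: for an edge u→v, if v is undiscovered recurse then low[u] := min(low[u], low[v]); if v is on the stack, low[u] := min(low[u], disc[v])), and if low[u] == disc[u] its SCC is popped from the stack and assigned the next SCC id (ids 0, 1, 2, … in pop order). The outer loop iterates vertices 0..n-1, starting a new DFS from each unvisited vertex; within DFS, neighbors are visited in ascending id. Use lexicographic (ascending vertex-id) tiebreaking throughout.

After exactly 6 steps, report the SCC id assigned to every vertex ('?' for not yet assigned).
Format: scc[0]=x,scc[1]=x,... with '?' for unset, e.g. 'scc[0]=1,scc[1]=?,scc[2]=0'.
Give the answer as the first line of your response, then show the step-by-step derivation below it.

scc[0]=0,scc[1]=2,scc[2]=3,scc[3]=?,scc[4]=?,scc[5]=?,scc[6]=?,scc[7]=2,scc[8]=1

step 1: low=(low[0]=0,low[1]=?,low[2]=?,low[3]=?,low[4]=?,low[5]=?,low[6]=?,low[7]=?,low[8]=?); scc=(scc[0]=0,scc[1]=?,scc[2]=?,scc[3]=?,scc[4]=?,scc[5]=?,scc[6]=?,scc[7]=?,scc[8]=?)
step 2: low=(low[0]=0,low[1]=1,low[2]=?,low[3]=?,low[4]=?,low[5]=?,low[6]=?,low[7]=1,low[8]=3); scc=(scc[0]=0,scc[1]=?,scc[2]=?,scc[3]=?,scc[4]=?,scc[5]=?,scc[6]=?,scc[7]=?,scc[8]=1)
step 3: low=(low[0]=0,low[1]=1,low[2]=?,low[3]=?,low[4]=?,low[5]=?,low[6]=?,low[7]=1,low[8]=3); scc=(scc[0]=0,scc[1]=?,scc[2]=?,scc[3]=?,scc[4]=?,scc[5]=?,scc[6]=?,scc[7]=?,scc[8]=1)
step 4: low=(low[0]=0,low[1]=1,low[2]=?,low[3]=?,low[4]=?,low[5]=?,low[6]=?,low[7]=1,low[8]=3); scc=(scc[0]=0,scc[1]=2,scc[2]=?,scc[3]=?,scc[4]=?,scc[5]=?,scc[6]=?,scc[7]=2,scc[8]=1)
step 5: low=(low[0]=0,low[1]=1,low[2]=4,low[3]=?,low[4]=?,low[5]=?,low[6]=?,low[7]=1,low[8]=3); scc=(scc[0]=0,scc[1]=2,scc[2]=3,scc[3]=?,scc[4]=?,scc[5]=?,scc[6]=?,scc[7]=2,scc[8]=1)
step 6: low=(low[0]=0,low[1]=1,low[2]=4,low[3]=5,low[4]=?,low[5]=?,low[6]=5,low[7]=1,low[8]=3); scc=(scc[0]=0,scc[1]=2,scc[2]=3,scc[3]=?,scc[4]=?,scc[5]=?,scc[6]=?,scc[7]=2,scc[8]=1)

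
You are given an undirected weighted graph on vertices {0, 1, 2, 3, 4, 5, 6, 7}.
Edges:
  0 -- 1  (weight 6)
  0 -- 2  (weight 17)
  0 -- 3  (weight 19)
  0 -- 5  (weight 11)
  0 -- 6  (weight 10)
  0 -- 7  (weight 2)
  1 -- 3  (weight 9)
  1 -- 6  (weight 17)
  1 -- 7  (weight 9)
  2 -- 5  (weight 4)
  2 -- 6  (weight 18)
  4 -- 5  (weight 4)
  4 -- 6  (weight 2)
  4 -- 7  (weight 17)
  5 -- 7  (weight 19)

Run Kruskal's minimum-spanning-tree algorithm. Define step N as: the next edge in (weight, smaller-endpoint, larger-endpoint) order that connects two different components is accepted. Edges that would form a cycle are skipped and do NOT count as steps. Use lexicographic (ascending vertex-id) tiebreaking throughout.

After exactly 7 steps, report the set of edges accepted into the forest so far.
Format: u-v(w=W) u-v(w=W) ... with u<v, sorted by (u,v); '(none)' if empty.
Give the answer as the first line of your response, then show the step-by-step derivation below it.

0-1(w=6) 0-6(w=10) 0-7(w=2) 1-3(w=9) 2-5(w=4) 4-5(w=4) 4-6(w=2)

step 1: add edge 0-7 (w=2); MST = {0-7(w=2)}
step 2: add edge 4-6 (w=2); MST = {0-7(w=2) 4-6(w=2)}
step 3: add edge 2-5 (w=4); MST = {0-7(w=2) 2-5(w=4) 4-6(w=2)}
step 4: add edge 4-5 (w=4); MST = {0-7(w=2) 2-5(w=4) 4-5(w=4) 4-6(w=2)}
step 5: add edge 0-1 (w=6); MST = {0-1(w=6) 0-7(w=2) 2-5(w=4) 4-5(w=4) 4-6(w=2)}
step 6: add edge 1-3 (w=9); MST = {0-1(w=6) 0-7(w=2) 1-3(w=9) 2-5(w=4) 4-5(w=4) 4-6(w=2)}
step 7: add edge 0-6 (w=10); MST = {0-1(w=6) 0-6(w=10) 0-7(w=2) 1-3(w=9) 2-5(w=4) 4-5(w=4) 4-6(w=2)}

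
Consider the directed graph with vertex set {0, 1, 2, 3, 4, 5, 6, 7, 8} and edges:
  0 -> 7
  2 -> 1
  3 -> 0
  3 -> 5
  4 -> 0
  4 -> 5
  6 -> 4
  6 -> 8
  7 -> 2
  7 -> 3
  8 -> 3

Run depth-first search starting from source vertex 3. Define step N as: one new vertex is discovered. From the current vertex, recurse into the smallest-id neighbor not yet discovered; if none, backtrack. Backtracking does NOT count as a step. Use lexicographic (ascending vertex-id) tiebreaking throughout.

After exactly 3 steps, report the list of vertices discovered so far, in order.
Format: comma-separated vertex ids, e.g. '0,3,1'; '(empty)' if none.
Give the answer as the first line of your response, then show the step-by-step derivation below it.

3,0,7

step 1: discover 3; path=3; order=3
step 2: discover 0; path=3>0; order=3,0
step 3: discover 7; path=3>0>7; order=3,0,7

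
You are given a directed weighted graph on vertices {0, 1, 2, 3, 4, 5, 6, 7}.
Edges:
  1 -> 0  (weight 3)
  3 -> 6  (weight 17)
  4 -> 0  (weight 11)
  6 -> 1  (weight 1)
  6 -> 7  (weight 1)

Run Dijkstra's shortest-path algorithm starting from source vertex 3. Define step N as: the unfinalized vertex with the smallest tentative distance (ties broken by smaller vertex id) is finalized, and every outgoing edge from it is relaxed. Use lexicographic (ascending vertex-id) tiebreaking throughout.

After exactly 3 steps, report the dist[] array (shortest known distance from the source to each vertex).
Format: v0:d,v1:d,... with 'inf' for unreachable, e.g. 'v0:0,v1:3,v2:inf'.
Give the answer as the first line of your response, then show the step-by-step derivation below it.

v0:21,v1:18,v2:inf,v3:0,v4:inf,v5:inf,v6:17,v7:18

step 1: dist = v0:inf,v1:inf,v2:inf,v3:0,v4:inf,v5:inf,v6:17,v7:inf
step 2: dist = v0:inf,v1:18,v2:inf,v3:0,v4:inf,v5:inf,v6:17,v7:18
step 3: dist = v0:21,v1:18,v2:inf,v3:0,v4:inf,v5:inf,v6:17,v7:18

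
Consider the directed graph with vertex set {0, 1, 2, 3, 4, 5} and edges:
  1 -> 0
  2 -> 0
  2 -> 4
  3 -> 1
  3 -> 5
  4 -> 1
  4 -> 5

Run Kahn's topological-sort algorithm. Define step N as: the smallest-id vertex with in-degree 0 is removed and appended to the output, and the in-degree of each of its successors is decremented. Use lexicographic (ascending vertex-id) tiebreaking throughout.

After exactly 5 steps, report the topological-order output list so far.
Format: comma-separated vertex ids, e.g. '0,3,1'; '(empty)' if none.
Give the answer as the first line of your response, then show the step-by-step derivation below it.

2,3,4,1,0

step 1: output 2; order=[2]; indeg=(1,2,0,0,0,2)
step 2: output 3; order=[2,3]; indeg=(1,1,0,0,0,1)
step 3: output 4; order=[2,3,4]; indeg=(1,0,0,0,0,0)
step 4: output 1; order=[2,3,4,1]; indeg=(0,0,0,0,0,0)
step 5: output 0; order=[2,3,4,1,0]; indeg=(0,0,0,0,0,0)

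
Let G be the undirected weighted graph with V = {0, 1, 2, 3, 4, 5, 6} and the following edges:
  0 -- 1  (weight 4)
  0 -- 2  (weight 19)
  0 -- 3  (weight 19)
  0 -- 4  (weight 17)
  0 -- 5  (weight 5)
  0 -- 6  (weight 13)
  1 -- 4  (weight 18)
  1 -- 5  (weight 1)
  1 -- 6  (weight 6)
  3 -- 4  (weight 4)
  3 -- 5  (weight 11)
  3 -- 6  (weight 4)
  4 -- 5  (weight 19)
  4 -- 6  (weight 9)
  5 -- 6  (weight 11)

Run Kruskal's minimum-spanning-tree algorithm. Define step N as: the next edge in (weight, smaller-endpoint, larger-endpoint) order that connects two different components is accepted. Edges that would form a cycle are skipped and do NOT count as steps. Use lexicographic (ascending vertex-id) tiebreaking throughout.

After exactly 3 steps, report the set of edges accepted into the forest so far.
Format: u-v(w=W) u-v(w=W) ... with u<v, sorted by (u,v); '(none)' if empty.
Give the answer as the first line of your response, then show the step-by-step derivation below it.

0-1(w=4) 1-5(w=1) 3-4(w=4)

step 1: add edge 1-5 (w=1); MST = {1-5(w=1)}
step 2: add edge 0-1 (w=4); MST = {0-1(w=4) 1-5(w=1)}
step 3: add edge 3-4 (w=4); MST = {0-1(w=4) 1-5(w=1) 3-4(w=4)}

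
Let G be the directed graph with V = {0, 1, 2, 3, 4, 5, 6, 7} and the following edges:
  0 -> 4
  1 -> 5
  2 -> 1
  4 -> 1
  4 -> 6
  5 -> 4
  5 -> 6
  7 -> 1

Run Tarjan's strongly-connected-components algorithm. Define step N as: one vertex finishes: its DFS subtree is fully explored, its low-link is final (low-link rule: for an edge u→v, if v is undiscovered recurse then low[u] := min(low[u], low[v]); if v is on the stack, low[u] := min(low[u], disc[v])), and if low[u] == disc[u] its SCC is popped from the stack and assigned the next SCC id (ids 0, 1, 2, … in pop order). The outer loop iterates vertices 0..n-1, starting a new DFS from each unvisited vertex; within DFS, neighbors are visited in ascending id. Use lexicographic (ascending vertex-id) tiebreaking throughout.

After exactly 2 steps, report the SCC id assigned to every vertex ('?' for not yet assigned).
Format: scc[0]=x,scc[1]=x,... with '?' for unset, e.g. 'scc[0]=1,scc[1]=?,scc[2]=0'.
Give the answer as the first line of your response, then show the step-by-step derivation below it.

scc[0]=?,scc[1]=?,scc[2]=?,scc[3]=?,scc[4]=?,scc[5]=?,scc[6]=0,scc[7]=?

step 1: low=(low[0]=0,low[1]=2,low[2]=?,low[3]=?,low[4]=1,low[5]=1,low[6]=4,low[7]=?); scc=(scc[0]=?,scc[1]=?,scc[2]=?,scc[3]=?,scc[4]=?,scc[5]=?,scc[6]=0,scc[7]=?)
step 2: low=(low[0]=0,low[1]=2,low[2]=?,low[3]=?,low[4]=1,low[5]=1,low[6]=4,low[7]=?); scc=(scc[0]=?,scc[1]=?,scc[2]=?,scc[3]=?,scc[4]=?,scc[5]=?,scc[6]=0,scc[7]=?)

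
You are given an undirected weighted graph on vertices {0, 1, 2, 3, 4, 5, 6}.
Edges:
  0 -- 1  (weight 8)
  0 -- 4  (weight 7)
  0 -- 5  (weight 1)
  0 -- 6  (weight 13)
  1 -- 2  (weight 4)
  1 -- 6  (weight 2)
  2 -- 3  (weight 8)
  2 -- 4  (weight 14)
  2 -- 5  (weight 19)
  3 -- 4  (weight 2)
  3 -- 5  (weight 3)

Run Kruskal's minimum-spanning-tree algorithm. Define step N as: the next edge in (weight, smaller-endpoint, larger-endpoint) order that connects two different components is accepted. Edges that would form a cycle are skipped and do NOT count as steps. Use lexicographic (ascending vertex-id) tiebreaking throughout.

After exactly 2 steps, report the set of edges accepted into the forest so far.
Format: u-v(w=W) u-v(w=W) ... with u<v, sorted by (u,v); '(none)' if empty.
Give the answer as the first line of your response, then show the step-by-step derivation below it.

0-5(w=1) 1-6(w=2)

step 1: add edge 0-5 (w=1); MST = {0-5(w=1)}
step 2: add edge 1-6 (w=2); MST = {0-5(w=1) 1-6(w=2)}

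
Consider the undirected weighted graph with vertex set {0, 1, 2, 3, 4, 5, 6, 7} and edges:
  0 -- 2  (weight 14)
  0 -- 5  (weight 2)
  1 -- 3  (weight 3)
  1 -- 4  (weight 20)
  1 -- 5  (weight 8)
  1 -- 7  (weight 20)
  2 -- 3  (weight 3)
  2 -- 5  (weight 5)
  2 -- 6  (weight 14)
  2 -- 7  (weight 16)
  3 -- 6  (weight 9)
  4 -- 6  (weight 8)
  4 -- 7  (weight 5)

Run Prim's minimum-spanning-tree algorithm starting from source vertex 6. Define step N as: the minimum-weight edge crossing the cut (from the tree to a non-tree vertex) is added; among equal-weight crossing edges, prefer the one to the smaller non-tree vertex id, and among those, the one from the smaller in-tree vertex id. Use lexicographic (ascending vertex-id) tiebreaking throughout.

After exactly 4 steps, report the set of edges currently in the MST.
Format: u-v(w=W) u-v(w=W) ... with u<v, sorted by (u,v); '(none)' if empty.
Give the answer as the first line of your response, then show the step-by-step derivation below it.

1-3(w=3) 3-6(w=9) 4-6(w=8) 4-7(w=5)

step 1: add edge 4-6 (w=8); MST = {4-6(w=8)}
step 2: add edge 4-7 (w=5); MST = {4-6(w=8) 4-7(w=5)}
step 3: add edge 3-6 (w=9); MST = {3-6(w=9) 4-6(w=8) 4-7(w=5)}
step 4: add edge 1-3 (w=3); MST = {1-3(w=3) 3-6(w=9) 4-6(w=8) 4-7(w=5)}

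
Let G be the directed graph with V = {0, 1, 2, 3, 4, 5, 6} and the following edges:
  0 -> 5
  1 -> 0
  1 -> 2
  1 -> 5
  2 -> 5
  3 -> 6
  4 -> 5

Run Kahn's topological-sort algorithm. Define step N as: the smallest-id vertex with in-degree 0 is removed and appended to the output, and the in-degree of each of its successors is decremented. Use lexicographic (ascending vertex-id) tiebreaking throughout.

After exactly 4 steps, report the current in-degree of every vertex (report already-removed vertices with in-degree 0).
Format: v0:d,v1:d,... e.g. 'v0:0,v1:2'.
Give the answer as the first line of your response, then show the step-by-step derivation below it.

v0:0,v1:0,v2:0,v3:0,v4:0,v5:1,v6:0

step 1: output 1; order=[1]; indeg=(0,0,0,0,0,3,1)
step 2: output 0; order=[1,0]; indeg=(0,0,0,0,0,2,1)
step 3: output 2; order=[1,0,2]; indeg=(0,0,0,0,0,1,1)
step 4: output 3; order=[1,0,2,3]; indeg=(0,0,0,0,0,1,0)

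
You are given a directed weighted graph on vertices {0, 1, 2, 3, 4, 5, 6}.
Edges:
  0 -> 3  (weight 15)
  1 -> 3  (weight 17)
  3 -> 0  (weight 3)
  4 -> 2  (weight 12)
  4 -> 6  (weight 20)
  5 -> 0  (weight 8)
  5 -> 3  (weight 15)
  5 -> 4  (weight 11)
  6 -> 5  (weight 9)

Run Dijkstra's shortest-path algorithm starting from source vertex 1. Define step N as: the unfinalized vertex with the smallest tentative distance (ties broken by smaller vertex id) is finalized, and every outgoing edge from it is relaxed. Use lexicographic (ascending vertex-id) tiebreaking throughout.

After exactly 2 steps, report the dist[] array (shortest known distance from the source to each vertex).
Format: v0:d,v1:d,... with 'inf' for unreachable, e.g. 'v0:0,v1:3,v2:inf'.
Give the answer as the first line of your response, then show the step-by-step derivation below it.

v0:20,v1:0,v2:inf,v3:17,v4:inf,v5:inf,v6:inf

step 1: dist = v0:inf,v1:0,v2:inf,v3:17,v4:inf,v5:inf,v6:inf
step 2: dist = v0:20,v1:0,v2:inf,v3:17,v4:inf,v5:inf,v6:inf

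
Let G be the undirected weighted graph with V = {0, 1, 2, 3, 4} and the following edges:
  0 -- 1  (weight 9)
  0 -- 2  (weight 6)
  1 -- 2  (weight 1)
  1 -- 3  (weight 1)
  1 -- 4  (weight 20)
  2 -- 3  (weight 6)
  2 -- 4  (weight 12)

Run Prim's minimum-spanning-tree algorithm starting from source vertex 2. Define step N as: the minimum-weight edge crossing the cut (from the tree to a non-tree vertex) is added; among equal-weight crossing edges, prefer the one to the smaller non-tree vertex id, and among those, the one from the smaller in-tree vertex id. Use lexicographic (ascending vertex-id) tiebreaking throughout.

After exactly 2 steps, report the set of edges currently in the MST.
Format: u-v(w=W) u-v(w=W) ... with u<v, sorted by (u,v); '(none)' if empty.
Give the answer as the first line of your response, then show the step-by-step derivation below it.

1-2(w=1) 1-3(w=1)

step 1: add edge 1-2 (w=1); MST = {1-2(w=1)}
step 2: add edge 1-3 (w=1); MST = {1-2(w=1) 1-3(w=1)}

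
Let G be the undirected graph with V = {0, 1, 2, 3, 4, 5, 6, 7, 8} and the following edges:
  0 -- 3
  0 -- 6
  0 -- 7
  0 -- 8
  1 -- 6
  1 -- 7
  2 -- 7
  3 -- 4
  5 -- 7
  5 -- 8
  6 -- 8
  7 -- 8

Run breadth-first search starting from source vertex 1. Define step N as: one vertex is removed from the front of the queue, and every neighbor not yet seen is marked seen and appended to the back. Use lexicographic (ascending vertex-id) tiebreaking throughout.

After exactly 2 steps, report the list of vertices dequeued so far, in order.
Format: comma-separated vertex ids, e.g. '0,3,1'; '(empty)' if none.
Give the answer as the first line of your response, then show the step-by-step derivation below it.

1,6

step 1: dequeue 1; queue=[6,7]; order=1
step 2: dequeue 6; queue=[7,0,8]; order=1,6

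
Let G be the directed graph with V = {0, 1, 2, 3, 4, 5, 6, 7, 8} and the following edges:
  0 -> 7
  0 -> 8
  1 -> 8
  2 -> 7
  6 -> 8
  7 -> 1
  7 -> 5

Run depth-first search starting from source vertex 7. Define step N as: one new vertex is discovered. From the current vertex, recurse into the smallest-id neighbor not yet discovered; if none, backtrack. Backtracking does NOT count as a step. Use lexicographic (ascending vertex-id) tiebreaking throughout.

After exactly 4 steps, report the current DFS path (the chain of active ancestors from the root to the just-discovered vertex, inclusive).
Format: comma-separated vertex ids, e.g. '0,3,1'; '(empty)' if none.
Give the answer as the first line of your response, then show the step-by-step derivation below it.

7,5

step 1: discover 7; path=7; order=7
step 2: discover 1; path=7>1; order=7,1
step 3: discover 8; path=7>1>8; order=7,1,8
step 4: discover 5; path=7>5; order=7,1,8,5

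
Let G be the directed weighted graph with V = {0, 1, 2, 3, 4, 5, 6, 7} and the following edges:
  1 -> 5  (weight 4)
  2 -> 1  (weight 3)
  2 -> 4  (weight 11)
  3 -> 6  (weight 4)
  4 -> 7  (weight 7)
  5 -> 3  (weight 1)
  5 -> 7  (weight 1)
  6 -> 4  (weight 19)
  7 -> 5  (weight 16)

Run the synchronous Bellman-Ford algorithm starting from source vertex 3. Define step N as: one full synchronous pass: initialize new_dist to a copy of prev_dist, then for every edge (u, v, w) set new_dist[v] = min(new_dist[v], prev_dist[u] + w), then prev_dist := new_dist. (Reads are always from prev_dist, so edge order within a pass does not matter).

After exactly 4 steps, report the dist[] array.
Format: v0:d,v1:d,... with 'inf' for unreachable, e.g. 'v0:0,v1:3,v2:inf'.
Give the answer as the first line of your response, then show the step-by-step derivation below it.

v0:inf,v1:inf,v2:inf,v3:0,v4:23,v5:46,v6:4,v7:30

step 1: dist = v0:inf,v1:inf,v2:inf,v3:0,v4:inf,v5:inf,v6:4,v7:inf
step 2: dist = v0:inf,v1:inf,v2:inf,v3:0,v4:23,v5:inf,v6:4,v7:inf
step 3: dist = v0:inf,v1:inf,v2:inf,v3:0,v4:23,v5:inf,v6:4,v7:30
step 4: dist = v0:inf,v1:inf,v2:inf,v3:0,v4:23,v5:46,v6:4,v7:30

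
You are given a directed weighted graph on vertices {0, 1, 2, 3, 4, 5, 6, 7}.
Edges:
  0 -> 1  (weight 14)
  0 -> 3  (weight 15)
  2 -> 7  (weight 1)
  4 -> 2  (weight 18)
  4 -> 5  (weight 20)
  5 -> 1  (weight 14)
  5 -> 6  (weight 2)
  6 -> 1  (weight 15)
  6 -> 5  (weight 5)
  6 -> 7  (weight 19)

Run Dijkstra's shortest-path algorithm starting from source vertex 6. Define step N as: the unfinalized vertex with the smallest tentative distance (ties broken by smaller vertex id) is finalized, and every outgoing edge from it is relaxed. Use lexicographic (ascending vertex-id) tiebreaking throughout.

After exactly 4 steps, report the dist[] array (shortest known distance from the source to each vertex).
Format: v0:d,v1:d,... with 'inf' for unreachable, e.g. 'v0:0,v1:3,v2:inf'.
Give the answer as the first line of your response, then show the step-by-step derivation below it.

v0:inf,v1:15,v2:inf,v3:inf,v4:inf,v5:5,v6:0,v7:19

step 1: dist = v0:inf,v1:15,v2:inf,v3:inf,v4:inf,v5:5,v6:0,v7:19
step 2: dist = v0:inf,v1:15,v2:inf,v3:inf,v4:inf,v5:5,v6:0,v7:19
step 3: dist = v0:inf,v1:15,v2:inf,v3:inf,v4:inf,v5:5,v6:0,v7:19
step 4: dist = v0:inf,v1:15,v2:inf,v3:inf,v4:inf,v5:5,v6:0,v7:19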